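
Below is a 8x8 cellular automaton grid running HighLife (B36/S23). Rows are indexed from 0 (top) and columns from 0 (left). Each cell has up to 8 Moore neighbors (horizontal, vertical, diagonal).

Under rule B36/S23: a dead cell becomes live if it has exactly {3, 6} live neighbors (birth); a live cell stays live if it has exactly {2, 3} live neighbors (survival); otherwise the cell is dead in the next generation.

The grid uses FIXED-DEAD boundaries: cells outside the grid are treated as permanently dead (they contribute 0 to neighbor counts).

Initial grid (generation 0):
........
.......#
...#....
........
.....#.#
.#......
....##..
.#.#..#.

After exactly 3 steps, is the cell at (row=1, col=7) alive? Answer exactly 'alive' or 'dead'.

Simulating step by step:
Generation 0 (given above): 10 live cells
Generation 1: 8 live cells
........
........
........
........
........
....###.
..#.##..
....##..
Generation 2: 7 live cells
........
........
........
........
.....#..
...##.#.
........
...###..
Generation 3: 5 live cells
........
........
........
........
....##..
....##..
........
....#...

Cell (1,7) at generation 3: 0 -> dead

Answer: dead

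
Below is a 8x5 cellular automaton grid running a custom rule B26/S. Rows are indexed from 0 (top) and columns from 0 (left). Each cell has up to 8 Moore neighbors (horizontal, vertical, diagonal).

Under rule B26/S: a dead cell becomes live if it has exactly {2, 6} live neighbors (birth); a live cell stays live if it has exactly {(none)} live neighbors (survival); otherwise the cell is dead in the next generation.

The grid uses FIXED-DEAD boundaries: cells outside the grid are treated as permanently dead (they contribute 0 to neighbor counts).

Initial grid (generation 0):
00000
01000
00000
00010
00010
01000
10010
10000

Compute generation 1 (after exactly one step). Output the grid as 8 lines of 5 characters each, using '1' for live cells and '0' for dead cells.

Answer: 00000
00000
00100
00101
00001
10011
00100
01000

Derivation:
Simulating step by step:
Generation 0 (given above): 7 live cells
Generation 1: 9 live cells
(generation 1 grid is the final answer)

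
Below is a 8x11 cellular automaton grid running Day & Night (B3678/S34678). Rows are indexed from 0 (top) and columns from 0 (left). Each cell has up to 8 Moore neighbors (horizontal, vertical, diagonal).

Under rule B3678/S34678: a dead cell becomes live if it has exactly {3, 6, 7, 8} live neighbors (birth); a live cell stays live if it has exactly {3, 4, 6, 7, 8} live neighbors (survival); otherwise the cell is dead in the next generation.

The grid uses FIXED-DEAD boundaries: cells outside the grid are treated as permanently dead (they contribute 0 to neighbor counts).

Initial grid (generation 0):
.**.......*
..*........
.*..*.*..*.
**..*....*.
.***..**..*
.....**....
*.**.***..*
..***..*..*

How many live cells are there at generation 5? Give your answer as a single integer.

Simulating step by step:
Generation 0 (given above): 32 live cells
Generation 1: 30 live cells
...........
..**.......
****.*.....
**....***.*
***.*.*....
.....**....
.***.*.*...
.*****.....
Generation 2: 28 live cells
...........
..***......
*..**.**...
.**.*.**...
**....*....
*....***...
.*.***.....
.*.**.*....
Generation 3: 24 live cells
...*.......
...***.....
...**.**...
.**...**...
***........
*.*..**....
*..*...*...
...**......
Generation 4: 29 live cells
...........
..**.**....
...**.**...
***..***...
****.*.*...
****.......
.***.**....
...........
Generation 5: 26 live cells
...........
...*.***...
...*****...
*....****..
.***.......
***..*.....
**.**......
..*........
Population at generation 5: 26

Answer: 26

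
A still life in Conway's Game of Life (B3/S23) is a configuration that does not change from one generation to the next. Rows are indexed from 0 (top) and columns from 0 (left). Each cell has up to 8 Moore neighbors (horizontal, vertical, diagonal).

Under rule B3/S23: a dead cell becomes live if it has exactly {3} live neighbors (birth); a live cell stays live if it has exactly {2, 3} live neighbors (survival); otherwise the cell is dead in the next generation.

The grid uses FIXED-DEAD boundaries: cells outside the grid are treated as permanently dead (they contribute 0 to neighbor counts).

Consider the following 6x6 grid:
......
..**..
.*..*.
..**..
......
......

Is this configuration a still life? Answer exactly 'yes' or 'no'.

Compute generation 1 and compare to generation 0 (given above):
Generation 1:
......
..**..
.*..*.
..**..
......
......
The grids are IDENTICAL -> still life.

Answer: yes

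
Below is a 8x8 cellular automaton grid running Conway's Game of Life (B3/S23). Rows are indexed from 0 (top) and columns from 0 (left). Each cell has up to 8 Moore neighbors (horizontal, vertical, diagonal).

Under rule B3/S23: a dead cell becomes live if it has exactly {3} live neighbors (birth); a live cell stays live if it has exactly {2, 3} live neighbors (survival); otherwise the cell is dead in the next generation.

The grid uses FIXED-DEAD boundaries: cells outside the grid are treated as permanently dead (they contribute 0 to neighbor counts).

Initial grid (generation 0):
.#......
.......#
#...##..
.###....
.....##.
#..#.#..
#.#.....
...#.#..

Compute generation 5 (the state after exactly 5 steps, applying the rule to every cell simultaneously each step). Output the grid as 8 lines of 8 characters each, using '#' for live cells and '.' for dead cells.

Answer: ........
........
........
......#.
......##
.#.###.#
.#...##.
.#..##..

Derivation:
Simulating step by step:
Generation 0 (given above): 17 live cells
Generation 1: 19 live cells
........
........
.####...
.###..#.
.#.#.##.
.#..###.
.###....
........
Generation 2: 19 live cells
........
..##....
.#..#...
#.....#.
##.#...#
##....#.
.#####..
..#.....
Generation 3: 19 live cells
........
..##....
.###....
#.#.....
..#...##
.....##.
#..###..
.##.#...
Generation 4: 16 live cells
........
.#.#....
........
........
.#...###
...#...#
.###..#.
.##.##..
Generation 5: 14 live cells
(generation 5 grid is the final answer)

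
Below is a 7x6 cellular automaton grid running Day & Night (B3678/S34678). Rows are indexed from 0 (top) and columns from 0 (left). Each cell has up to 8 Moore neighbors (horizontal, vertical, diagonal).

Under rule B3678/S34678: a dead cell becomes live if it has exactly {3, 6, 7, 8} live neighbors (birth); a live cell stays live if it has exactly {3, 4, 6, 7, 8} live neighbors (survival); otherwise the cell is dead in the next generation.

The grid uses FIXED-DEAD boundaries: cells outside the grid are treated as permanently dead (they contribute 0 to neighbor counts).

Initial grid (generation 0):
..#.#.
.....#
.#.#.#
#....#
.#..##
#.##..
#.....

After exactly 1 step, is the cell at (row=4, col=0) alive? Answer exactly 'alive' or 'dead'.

Answer: alive

Derivation:
Simulating step by step:
Generation 0 (given above): 15 live cells
Generation 1: 12 live cells
......
..##..
......
.##..#
#####.
....#.
.#....

Cell (4,0) at generation 1: 1 -> alive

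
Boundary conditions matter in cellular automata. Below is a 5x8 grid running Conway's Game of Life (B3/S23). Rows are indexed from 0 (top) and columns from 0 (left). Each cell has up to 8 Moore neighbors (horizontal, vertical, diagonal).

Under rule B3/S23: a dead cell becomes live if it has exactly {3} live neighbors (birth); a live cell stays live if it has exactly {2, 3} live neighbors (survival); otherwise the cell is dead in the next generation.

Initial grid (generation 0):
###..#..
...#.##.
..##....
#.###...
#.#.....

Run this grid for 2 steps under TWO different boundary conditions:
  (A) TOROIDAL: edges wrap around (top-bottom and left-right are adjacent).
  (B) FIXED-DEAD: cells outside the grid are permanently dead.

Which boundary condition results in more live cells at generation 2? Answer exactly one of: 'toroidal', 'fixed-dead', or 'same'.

Under TOROIDAL boundary, generation 2:
###.....
##.#....
.....##.
#...##..
##......
Population = 13

Under FIXED-DEAD boundary, generation 2:
..###.#.
.#.#....
.....##.
........
........
Population = 8

Comparison: toroidal=13, fixed-dead=8 -> toroidal

Answer: toroidal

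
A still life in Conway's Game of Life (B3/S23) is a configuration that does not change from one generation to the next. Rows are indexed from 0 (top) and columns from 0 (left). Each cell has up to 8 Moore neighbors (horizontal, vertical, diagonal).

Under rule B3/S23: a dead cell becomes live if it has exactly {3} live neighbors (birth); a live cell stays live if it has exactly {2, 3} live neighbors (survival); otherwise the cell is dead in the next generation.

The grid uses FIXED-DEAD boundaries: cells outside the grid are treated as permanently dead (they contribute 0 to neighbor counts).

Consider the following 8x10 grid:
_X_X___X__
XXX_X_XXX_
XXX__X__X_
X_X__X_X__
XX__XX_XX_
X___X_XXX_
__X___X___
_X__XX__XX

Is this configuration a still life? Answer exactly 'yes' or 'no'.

Answer: no

Derivation:
Compute generation 1 and compare to generation 0 (given above):
Generation 1:
XX_X__XXX_
____XXX_X_
____XX__X_
__XX_X_X__
X__XX_____
X__XX___X_
_X_XX_X__X
_____X____
Cell (0,0) differs: gen0=0 vs gen1=1 -> NOT a still life.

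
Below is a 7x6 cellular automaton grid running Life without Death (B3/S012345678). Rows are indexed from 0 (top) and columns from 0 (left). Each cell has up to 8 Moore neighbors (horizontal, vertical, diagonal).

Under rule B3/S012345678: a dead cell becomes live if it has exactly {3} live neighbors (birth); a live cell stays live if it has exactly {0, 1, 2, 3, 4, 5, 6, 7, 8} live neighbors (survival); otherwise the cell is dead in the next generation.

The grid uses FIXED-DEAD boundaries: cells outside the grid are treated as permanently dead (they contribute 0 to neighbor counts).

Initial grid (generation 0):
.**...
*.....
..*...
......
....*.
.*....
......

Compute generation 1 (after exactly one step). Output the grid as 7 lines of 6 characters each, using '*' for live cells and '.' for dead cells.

Answer: .**...
*.*...
..*...
......
....*.
.*....
......

Derivation:
Simulating step by step:
Generation 0 (given above): 6 live cells
Generation 1: 7 live cells
(generation 1 grid is the final answer)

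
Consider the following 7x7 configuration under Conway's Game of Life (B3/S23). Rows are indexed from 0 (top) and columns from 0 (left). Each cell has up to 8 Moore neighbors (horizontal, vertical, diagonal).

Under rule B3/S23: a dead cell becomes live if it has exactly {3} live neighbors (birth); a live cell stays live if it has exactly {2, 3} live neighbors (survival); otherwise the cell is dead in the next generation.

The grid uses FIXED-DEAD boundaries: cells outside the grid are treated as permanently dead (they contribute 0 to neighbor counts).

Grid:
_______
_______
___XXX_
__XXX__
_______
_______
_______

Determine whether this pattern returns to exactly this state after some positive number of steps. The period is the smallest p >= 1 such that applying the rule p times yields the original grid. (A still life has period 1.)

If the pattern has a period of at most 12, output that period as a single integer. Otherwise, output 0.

Simulating and comparing each generation to the original:
Gen 0 (original, given above): 6 live cells
Gen 1: 6 live cells, differs from original
Gen 2: 6 live cells, MATCHES original -> period = 2

Answer: 2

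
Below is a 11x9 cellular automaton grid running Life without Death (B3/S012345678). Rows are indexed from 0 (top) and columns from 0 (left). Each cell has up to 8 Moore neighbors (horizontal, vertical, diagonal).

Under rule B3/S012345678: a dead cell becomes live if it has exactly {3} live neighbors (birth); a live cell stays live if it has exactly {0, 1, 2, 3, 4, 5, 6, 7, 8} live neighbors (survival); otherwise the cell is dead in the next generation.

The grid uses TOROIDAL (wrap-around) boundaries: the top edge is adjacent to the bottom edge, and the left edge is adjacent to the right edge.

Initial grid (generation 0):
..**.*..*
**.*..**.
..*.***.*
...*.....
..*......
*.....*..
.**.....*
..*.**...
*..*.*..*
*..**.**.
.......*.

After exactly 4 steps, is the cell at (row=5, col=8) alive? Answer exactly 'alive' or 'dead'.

Simulating step by step:
Generation 0 (given above): 34 live cells
Generation 1: 53 live cells
******..*
**.*..**.
***.***.*
..****...
..*......
*.*...*..
****.*..*
..*.**..*
****.*.**
*..*****.
..*..*.*.
Generation 2: 60 live cells
******..*
**.*..**.
***.***.*
*.*****..
..*.**...
*.*...*.*
****.****
..*.**..*
****.*.**
*..*****.
..*..*.*.
Generation 3: 65 live cells
******..*
**.*..**.
***.***.*
*.*******
*.*.**.**
*.*...*.*
****.****
..*.**..*
****.*.**
*..*****.
..*..*.*.
Generation 4: 65 live cells
******..*
**.*..**.
***.***.*
*.*******
*.*.**.**
*.*...*.*
****.****
..*.**..*
****.*.**
*..*****.
..*..*.*.

Cell (5,8) at generation 4: 1 -> alive

Answer: alive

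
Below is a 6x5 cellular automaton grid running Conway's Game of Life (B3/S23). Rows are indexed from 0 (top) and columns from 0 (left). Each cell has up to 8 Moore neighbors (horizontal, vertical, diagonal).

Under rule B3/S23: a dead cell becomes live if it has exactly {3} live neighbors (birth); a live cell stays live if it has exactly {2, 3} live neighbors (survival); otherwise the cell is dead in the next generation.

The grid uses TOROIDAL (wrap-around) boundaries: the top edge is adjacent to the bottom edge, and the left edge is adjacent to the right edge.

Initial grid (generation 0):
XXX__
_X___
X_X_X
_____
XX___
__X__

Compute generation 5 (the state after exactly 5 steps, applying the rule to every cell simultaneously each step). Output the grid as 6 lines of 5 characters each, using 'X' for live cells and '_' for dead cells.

Answer: _____
XXXXX
_____
_____
_XX__
_____

Derivation:
Simulating step by step:
Generation 0 (given above): 10 live cells
Generation 1: 9 live cells
X_X__
___XX
XX___
____X
_X___
__X__
Generation 2: 10 live cells
_XX_X
__XXX
X__X_
_X___
_____
__X__
Generation 3: 9 live cells
XX__X
_____
XX_X_
_____
_____
_XXX_
Generation 4: 10 live cells
XX_XX
__X__
_____
_____
__X__
_XXXX
Generation 5: 7 live cells
(generation 5 grid is the final answer)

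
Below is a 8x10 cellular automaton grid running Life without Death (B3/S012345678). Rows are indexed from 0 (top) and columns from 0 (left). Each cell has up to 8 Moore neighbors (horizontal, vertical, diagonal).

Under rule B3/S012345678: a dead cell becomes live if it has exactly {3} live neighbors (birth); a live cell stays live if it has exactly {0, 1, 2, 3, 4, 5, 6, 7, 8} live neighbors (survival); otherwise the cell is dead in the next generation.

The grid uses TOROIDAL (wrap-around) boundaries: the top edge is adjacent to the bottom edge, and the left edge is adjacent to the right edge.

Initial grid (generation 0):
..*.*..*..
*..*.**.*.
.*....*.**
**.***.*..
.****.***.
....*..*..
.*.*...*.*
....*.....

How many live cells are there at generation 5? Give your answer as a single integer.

Answer: 51

Derivation:
Simulating step by step:
Generation 0 (given above): 32 live cells
Generation 1: 45 live cells
..*.*.**..
*******.*.
.*.*..*.**
**.***.*..
*****.***.
**..**.*..
.*.**..***
..*.*...*.
Generation 2: 51 live cells
..*.*.****
*******.*.
.*.*..*.**
**.***.*..
*****.***.
**..**.*..
.*.**.****
.**.*.*.**
Generation 3: 51 live cells
..*.*.****
*******.*.
.*.*..*.**
**.***.*..
*****.***.
**..**.*..
.*.**.****
.**.*.*.**
Generation 4: 51 live cells
..*.*.****
*******.*.
.*.*..*.**
**.***.*..
*****.***.
**..**.*..
.*.**.****
.**.*.*.**
Generation 5: 51 live cells
..*.*.****
*******.*.
.*.*..*.**
**.***.*..
*****.***.
**..**.*..
.*.**.****
.**.*.*.**
Population at generation 5: 51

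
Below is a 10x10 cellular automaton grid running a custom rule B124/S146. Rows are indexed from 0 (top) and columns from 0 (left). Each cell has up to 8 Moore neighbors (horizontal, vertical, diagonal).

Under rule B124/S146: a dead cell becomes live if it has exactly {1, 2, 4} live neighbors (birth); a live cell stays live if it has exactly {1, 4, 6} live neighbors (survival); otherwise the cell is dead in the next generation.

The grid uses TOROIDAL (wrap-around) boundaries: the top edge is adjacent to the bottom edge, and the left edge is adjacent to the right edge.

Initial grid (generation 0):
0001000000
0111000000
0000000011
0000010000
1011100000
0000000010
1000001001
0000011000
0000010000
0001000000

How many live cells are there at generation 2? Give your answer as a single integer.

Answer: 48

Derivation:
Simulating step by step:
Generation 0 (given above): 19 live cells
Generation 1: 55 live cells
1100000000
1100100111
1101111111
1110011110
0110011111
0010111111
1100100010
1100100111
0011000100
0011011000
Generation 2: 48 live cells
1110000001
0010011101
0100101000
1101010000
0011110000
0001000110
0101001010
1111011011
0111101010
1110010111
Population at generation 2: 48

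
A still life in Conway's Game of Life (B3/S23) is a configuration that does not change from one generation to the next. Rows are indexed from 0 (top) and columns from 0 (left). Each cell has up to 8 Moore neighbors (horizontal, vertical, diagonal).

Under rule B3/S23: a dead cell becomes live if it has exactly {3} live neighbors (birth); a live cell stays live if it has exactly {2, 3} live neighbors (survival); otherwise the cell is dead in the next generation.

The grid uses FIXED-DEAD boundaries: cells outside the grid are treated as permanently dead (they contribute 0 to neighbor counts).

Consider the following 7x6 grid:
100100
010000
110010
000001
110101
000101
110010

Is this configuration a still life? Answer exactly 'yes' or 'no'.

Answer: no

Derivation:
Compute generation 1 and compare to generation 0 (given above):
Generation 1:
000000
011000
110000
001001
001001
000101
000010
Cell (0,0) differs: gen0=1 vs gen1=0 -> NOT a still life.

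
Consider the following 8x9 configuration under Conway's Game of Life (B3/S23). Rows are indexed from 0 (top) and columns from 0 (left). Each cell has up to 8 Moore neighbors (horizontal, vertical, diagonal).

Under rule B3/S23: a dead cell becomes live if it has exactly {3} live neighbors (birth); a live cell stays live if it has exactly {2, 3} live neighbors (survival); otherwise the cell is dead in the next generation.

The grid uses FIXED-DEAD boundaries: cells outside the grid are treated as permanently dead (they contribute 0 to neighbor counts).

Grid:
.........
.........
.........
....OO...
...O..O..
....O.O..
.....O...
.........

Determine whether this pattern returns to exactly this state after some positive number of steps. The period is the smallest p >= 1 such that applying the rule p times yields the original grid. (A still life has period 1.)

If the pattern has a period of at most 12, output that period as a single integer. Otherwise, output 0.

Answer: 1

Derivation:
Simulating and comparing each generation to the original:
Gen 0 (original, given above): 7 live cells
Gen 1: 7 live cells, MATCHES original -> period = 1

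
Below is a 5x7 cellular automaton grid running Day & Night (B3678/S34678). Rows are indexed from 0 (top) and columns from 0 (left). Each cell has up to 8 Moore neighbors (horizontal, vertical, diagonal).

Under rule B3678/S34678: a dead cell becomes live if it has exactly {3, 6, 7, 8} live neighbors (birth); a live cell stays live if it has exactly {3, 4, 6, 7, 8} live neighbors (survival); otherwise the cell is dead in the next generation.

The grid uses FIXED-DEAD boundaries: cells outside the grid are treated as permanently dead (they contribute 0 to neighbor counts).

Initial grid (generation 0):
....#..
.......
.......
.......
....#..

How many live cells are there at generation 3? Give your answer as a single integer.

Answer: 0

Derivation:
Simulating step by step:
Generation 0 (given above): 2 live cells
Generation 1: 0 live cells
.......
.......
.......
.......
.......
Generation 2: 0 live cells
.......
.......
.......
.......
.......
Generation 3: 0 live cells
.......
.......
.......
.......
.......
Population at generation 3: 0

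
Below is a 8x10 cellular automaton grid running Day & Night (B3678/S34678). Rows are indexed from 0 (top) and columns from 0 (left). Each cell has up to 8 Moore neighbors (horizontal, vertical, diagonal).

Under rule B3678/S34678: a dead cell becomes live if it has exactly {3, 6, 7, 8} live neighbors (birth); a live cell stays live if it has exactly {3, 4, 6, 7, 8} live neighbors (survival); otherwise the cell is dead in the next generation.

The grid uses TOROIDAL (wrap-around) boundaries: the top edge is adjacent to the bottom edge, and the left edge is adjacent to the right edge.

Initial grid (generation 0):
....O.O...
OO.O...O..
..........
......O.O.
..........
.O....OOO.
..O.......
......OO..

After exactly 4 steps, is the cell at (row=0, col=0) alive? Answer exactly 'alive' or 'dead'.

Answer: dead

Derivation:
Simulating step by step:
Generation 0 (given above): 15 live cells
Generation 1: 7 live cells
.....OO...
..........
.......O..
..........
......O.O.
..........
........O.
.....O....
Generation 2: 4 live cells
..........
......O...
..........
.......O..
..........
.......O..
..........
......O...
Generation 3: 0 live cells
..........
..........
..........
..........
..........
..........
..........
..........
Generation 4: 0 live cells
..........
..........
..........
..........
..........
..........
..........
..........

Cell (0,0) at generation 4: 0 -> dead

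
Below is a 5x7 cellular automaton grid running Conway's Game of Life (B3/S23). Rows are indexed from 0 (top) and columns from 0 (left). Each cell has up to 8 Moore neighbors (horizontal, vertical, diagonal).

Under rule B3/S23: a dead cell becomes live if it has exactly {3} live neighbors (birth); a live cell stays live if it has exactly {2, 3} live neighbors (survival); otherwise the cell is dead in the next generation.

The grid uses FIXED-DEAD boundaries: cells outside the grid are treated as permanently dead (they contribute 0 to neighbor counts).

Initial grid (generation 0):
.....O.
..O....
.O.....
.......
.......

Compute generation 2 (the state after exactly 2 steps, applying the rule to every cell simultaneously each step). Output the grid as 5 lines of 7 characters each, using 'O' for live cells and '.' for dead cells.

Answer: .......
.......
.......
.......
.......

Derivation:
Simulating step by step:
Generation 0 (given above): 3 live cells
Generation 1: 0 live cells
.......
.......
.......
.......
.......
Generation 2: 0 live cells
(generation 2 grid is the final answer)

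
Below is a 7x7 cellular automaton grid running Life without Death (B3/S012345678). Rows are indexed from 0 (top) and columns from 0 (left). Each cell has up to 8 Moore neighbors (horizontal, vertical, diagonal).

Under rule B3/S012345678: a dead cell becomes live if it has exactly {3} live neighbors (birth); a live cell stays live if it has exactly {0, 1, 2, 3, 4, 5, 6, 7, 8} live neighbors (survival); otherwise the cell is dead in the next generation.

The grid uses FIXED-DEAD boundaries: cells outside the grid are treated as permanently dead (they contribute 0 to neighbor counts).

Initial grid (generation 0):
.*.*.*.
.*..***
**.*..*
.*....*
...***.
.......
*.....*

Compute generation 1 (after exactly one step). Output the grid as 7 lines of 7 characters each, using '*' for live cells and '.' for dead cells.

Simulating step by step:
Generation 0 (given above): 18 live cells
Generation 1: 26 live cells
(generation 1 grid is the final answer)

Answer: .***.**
.*.****
**.**.*
**.*..*
...***.
....**.
*.....*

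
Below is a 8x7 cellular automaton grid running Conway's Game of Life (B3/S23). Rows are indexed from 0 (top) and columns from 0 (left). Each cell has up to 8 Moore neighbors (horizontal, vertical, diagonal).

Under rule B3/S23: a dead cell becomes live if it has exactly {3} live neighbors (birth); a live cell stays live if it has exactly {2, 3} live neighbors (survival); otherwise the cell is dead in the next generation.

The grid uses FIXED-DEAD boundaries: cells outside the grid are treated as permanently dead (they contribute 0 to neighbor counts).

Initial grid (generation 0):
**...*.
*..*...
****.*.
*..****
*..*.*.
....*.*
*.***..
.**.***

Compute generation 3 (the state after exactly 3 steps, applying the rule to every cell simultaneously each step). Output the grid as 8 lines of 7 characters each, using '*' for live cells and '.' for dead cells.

Simulating step by step:
Generation 0 (given above): 29 live cells
Generation 1: 17 live cells
**.....
...*...
*....**
*.....*
...*...
.**....
..*...*
.**.**.
Generation 2: 16 live cells
.......
**.....
.....**
.....**
.**....
.***...
.....*.
.***.*.
Generation 3: 10 live cells
(generation 3 grid is the final answer)

Answer: .......
.......
.....**
.....**
.*.*...
.*.*...
.......
..*.*..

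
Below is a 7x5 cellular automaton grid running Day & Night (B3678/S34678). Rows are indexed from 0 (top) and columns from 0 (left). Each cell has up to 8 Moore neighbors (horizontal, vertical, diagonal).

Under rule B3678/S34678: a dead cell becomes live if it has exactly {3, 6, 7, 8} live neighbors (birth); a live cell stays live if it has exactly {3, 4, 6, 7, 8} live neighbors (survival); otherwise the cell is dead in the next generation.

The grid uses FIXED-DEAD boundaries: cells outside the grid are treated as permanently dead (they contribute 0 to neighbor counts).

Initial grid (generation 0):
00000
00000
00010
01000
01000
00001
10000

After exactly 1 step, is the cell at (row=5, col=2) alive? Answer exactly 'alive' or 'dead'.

Answer: dead

Derivation:
Simulating step by step:
Generation 0 (given above): 5 live cells
Generation 1: 1 live cells
00000
00000
00000
00100
00000
00000
00000

Cell (5,2) at generation 1: 0 -> dead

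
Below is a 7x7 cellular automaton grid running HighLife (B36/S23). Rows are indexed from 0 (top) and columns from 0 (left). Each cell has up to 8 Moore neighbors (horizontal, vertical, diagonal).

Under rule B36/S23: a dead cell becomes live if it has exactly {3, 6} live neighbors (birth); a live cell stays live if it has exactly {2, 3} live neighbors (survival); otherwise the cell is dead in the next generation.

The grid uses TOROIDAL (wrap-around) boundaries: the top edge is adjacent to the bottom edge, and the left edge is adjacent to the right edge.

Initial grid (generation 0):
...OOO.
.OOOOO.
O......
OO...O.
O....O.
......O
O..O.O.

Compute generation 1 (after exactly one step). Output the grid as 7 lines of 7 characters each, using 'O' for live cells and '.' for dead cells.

Simulating step by step:
Generation 0 (given above): 18 live cells
Generation 1: 18 live cells
(generation 1 grid is the final answer)

Answer: .O.....
.OO..OO
O..O.O.
OO.....
OO...O.
O...OO.
...O.O.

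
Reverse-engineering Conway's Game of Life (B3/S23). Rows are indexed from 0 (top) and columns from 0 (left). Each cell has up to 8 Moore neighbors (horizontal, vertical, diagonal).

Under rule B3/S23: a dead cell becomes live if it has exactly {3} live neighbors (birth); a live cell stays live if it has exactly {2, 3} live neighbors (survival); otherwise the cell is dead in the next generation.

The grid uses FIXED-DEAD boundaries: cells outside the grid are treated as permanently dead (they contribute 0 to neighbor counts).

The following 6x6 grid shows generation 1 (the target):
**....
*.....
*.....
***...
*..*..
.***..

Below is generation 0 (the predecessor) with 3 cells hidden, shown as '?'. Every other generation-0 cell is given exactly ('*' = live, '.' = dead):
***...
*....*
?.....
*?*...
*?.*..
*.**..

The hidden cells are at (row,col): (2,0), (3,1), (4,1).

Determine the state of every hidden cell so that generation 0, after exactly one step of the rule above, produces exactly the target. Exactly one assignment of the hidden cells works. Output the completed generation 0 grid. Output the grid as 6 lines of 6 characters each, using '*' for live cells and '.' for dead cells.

Hidden generation-0 cells (in order): (2,0), (3,1), (4,1).
A hidden cell only influences target cells in its own 3x3 neighborhood. Try each of the 2^3 = 8 assignments, step the completed generation 0 forward once under B3/S23, and compare with the target:
  (2,0)=. (3,1)=. (4,1)=. -> step gives (2,0)='.' but target has '*' -> reject
  (2,0)=. (3,1)=. (4,1)=* -> step gives (2,0)='.' but target has '*' -> reject
  (2,0)=. (3,1)=* (4,1)=. -> step reproduces the target at every cell -> ACCEPT
  (2,0)=. (3,1)=* (4,1)=* -> step gives (3,1)='.' but target has '*' -> reject
  (2,0)=* (3,1)=. (4,1)=. -> step gives (3,1)='.' but target has '*' -> reject
  (2,0)=* (3,1)=. (4,1)=* -> step gives (3,1)='.' but target has '*' -> reject
  (2,0)=* (3,1)=* (4,1)=. -> step gives (3,1)='.' but target has '*' -> reject
  (2,0)=* (3,1)=* (4,1)=* -> step gives (3,0)='.' but target has '*' -> reject
Unique solution: (2,0)=dead, (3,1)=live, (4,1)=dead.
Check: live-neighbor counts of every cell in the completed generation 0:
231111
242110
342111
232210
365320
132220
Applying B3/S23 to generation 0 with these counts gives:
**....
*.....
*.....
***...
*..*..
.***..
which matches the target exactly.

Answer: ***...
*....*
......
***...
*..*..
*.**..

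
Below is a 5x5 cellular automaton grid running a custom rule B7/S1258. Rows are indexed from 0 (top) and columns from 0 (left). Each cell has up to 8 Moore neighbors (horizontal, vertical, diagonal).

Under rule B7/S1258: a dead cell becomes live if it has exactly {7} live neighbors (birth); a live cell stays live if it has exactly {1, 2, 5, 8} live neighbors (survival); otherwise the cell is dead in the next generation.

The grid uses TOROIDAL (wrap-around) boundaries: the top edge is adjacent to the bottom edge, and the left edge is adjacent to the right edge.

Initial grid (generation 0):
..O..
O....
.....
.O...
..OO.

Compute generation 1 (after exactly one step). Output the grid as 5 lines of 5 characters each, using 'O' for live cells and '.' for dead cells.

Answer: ..O..
.....
.....
.O...
...O.

Derivation:
Simulating step by step:
Generation 0 (given above): 5 live cells
Generation 1: 3 live cells
(generation 1 grid is the final answer)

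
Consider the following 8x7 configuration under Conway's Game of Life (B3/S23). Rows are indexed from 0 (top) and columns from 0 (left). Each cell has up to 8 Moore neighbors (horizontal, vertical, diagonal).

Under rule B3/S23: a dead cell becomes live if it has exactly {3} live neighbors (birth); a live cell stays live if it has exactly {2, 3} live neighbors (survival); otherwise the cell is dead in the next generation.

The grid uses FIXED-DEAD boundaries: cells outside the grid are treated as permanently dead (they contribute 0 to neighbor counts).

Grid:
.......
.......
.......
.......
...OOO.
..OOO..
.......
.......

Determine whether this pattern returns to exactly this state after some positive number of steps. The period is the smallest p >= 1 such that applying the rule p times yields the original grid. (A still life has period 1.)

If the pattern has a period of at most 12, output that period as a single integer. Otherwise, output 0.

Simulating and comparing each generation to the original:
Gen 0 (original, given above): 6 live cells
Gen 1: 6 live cells, differs from original
Gen 2: 6 live cells, MATCHES original -> period = 2

Answer: 2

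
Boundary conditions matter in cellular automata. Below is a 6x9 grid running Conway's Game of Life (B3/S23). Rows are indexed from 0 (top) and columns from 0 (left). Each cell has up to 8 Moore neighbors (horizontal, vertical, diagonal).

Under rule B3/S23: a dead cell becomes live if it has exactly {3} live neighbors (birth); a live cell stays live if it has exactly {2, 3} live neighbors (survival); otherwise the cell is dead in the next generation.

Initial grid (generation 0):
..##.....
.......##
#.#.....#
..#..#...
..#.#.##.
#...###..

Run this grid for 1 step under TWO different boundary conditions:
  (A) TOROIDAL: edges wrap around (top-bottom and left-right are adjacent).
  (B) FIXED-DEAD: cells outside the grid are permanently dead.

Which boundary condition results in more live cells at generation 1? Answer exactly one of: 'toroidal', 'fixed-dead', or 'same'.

Answer: toroidal

Derivation:
Under TOROIDAL boundary, generation 1:
...######
####...##
##.....##
..#..####
.#..#..#.
.##.#.##.
Population = 29

Under FIXED-DEAD boundary, generation 1:
.........
.###...##
.#.....##
..#..###.
.#..#..#.
...##.##.
Population = 19

Comparison: toroidal=29, fixed-dead=19 -> toroidal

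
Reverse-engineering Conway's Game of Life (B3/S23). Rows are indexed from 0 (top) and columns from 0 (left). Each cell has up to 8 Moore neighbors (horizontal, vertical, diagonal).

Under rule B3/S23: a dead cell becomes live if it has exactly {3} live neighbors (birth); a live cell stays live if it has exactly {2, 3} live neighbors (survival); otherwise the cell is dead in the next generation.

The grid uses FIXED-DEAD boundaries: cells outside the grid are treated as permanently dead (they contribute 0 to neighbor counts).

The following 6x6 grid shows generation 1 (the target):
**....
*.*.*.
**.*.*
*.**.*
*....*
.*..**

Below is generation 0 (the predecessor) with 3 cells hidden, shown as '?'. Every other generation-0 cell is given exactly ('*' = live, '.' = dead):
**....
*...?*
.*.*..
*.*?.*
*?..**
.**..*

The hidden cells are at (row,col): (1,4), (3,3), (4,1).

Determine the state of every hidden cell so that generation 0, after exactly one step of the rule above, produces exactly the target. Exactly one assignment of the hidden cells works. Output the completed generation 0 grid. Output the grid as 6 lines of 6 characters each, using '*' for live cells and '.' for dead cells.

Hidden generation-0 cells (in order): (1,4), (3,3), (4,1).
A hidden cell only influences target cells in its own 3x3 neighborhood. Try each of the 2^3 = 8 assignments, step the completed generation 0 forward once under B3/S23, and compare with the target:
  (1,4)=. (3,3)=. (4,1)=. -> step gives (1,4)='.' but target has '*' -> reject
  (1,4)=. (3,3)=. (4,1)=* -> step gives (1,4)='.' but target has '*' -> reject
  (1,4)=. (3,3)=* (4,1)=. -> step gives (1,4)='.' but target has '*' -> reject
  (1,4)=. (3,3)=* (4,1)=* -> step gives (1,4)='.' but target has '*' -> reject
  (1,4)=* (3,3)=. (4,1)=. -> step gives (2,2)='*' but target has '.' -> reject
  (1,4)=* (3,3)=. (4,1)=* -> step gives (2,2)='*' but target has '.' -> reject
  (1,4)=* (3,3)=* (4,1)=. -> step reproduces the target at every cell -> ACCEPT
  (1,4)=* (3,3)=* (4,1)=* -> step gives (3,2)='.' but target has '*' -> reject
Unique solution: (1,4)=live, (3,3)=live, (4,1)=dead.
Check: live-neighbor counts of every cell in the completed generation 0:
221122
343221
334353
243352
254443
221232
Applying B3/S23 to generation 0 with these counts gives:
**....
*.*.*.
**.*.*
*.**.*
*....*
.*..**
which matches the target exactly.

Answer: **....
*...**
.*.*..
*.**.*
*...**
.**..*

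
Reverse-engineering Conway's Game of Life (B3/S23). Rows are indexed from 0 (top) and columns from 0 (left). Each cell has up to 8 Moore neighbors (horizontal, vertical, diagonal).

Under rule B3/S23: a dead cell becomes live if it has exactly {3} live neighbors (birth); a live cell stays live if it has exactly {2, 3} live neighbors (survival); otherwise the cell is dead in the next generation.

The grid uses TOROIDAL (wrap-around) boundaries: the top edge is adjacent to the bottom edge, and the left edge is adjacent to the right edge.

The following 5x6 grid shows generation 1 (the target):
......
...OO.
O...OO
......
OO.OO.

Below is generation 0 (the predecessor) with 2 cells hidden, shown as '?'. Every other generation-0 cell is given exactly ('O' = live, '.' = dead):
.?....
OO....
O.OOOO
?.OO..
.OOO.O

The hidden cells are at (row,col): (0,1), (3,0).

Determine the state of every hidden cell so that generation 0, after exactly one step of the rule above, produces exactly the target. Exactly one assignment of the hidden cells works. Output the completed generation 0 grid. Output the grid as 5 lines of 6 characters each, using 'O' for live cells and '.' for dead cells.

Hidden generation-0 cells (in order): (0,1), (3,0).
A hidden cell only influences target cells in its own 3x3 neighborhood. Try each of the 2^2 = 4 assignments, step the completed generation 0 forward once under B3/S23, and compare with the target:
  (0,1)=. (3,0)=. -> step gives (1,0)='O' but target has '.' -> reject
  (0,1)=. (3,0)=O -> step gives (1,0)='O' but target has '.' -> reject
  (0,1)=O (3,0)=. -> step reproduces the target at every cell -> ACCEPT
  (0,1)=O (3,0)=O -> step gives (2,0)='.' but target has 'O' -> reject
Unique solution: (0,1)=live, (3,0)=dead.
Check: live-neighbor counts of every cell in the completed generation 0:
545222
444334
354433
456664
335330
Applying B3/S23 to generation 0 with these counts gives:
......
...OO.
O...OO
......
OO.OO.
which matches the target exactly.

Answer: .O....
OO....
O.OOOO
..OO..
.OOO.O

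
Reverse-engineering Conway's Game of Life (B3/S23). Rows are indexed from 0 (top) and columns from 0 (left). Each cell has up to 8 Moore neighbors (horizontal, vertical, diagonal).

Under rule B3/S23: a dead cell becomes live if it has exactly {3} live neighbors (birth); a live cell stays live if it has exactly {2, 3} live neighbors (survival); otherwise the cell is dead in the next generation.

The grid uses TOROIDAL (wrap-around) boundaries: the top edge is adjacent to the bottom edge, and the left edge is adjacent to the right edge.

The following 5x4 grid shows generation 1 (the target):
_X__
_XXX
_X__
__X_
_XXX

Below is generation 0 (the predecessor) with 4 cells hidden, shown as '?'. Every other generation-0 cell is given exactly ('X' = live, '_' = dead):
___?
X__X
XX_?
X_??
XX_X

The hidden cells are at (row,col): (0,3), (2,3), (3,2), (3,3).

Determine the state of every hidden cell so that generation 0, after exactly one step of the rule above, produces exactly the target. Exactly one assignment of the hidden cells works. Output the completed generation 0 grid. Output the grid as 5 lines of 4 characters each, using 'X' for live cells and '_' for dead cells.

Answer: ___X
X__X
XX__
X___
XX_X

Derivation:
Hidden generation-0 cells (in order): (0,3), (2,3), (3,2), (3,3).
A hidden cell only influences target cells in its own 3x3 neighborhood. Try each of the 2^4 = 16 assignments, step the completed generation 0 forward once under B3/S23, and compare with the target:
  (0,3)=_ (2,3)=_ (3,2)=_ (3,3)=_ -> step gives (0,2)='X' but target has '_' -> reject
  (0,3)=_ (2,3)=_ (3,2)=_ (3,3)=X -> step gives (0,2)='X' but target has '_' -> reject
  (0,3)=_ (2,3)=_ (3,2)=X (3,3)=_ -> step gives (0,2)='X' but target has '_' -> reject
  (0,3)=_ (2,3)=_ (3,2)=X (3,3)=X -> step gives (0,2)='X' but target has '_' -> reject
  (0,3)=_ (2,3)=X (3,2)=_ (3,3)=_ -> step gives (0,2)='X' but target has '_' -> reject
  (0,3)=_ (2,3)=X (3,2)=_ (3,3)=X -> step gives (0,2)='X' but target has '_' -> reject
  (0,3)=_ (2,3)=X (3,2)=X (3,3)=_ -> step gives (0,2)='X' but target has '_' -> reject
  (0,3)=_ (2,3)=X (3,2)=X (3,3)=X -> step gives (0,2)='X' but target has '_' -> reject
  (0,3)=X (2,3)=_ (3,2)=_ (3,3)=_ -> step reproduces the target at every cell -> ACCEPT
  (0,3)=X (2,3)=_ (3,2)=_ (3,3)=X -> step gives (2,2)='X' but target has '_' -> reject
  (0,3)=X (2,3)=_ (3,2)=X (3,3)=_ -> step gives (2,1)='_' but target has 'X' -> reject
  (0,3)=X (2,3)=_ (3,2)=X (3,3)=X -> step gives (2,1)='_' but target has 'X' -> reject
  (0,3)=X (2,3)=X (3,2)=_ (3,3)=_ -> step gives (1,2)='_' but target has 'X' -> reject
  (0,3)=X (2,3)=X (3,2)=_ (3,3)=X -> step gives (1,2)='_' but target has 'X' -> reject
  (0,3)=X (2,3)=X (3,2)=X (3,3)=_ -> step gives (1,2)='_' but target has 'X' -> reject
  (0,3)=X (2,3)=X (3,2)=X (3,3)=X -> step gives (1,2)='_' but target has 'X' -> reject
Unique solution: (0,3)=live, (2,3)=dead, (3,2)=dead, (3,3)=dead.
Check: live-neighbor counts of every cell in the completed generation 0:
6344
4333
4324
5534
4233
Applying B3/S23 to generation 0 with these counts gives:
_X__
_XXX
_X__
__X_
_XXX
which matches the target exactly.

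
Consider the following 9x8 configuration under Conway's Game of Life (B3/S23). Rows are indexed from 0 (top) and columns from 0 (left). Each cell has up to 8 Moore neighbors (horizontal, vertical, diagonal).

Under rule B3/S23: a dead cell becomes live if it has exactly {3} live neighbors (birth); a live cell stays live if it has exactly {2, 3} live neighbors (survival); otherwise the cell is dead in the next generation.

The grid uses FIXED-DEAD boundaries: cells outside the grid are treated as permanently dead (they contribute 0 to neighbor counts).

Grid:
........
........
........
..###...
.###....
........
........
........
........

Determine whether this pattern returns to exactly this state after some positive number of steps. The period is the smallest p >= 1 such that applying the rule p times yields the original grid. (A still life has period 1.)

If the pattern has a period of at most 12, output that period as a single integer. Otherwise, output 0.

Simulating and comparing each generation to the original:
Gen 0 (original, given above): 6 live cells
Gen 1: 6 live cells, differs from original
Gen 2: 6 live cells, MATCHES original -> period = 2

Answer: 2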